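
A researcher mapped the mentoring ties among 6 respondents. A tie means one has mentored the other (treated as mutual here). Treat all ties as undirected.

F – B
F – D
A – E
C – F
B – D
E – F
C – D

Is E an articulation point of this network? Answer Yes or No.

Yes

Removing E leaves {A} with no path to {B, C, D, and F}, so the network splits into 2 components. E is a cut vertex.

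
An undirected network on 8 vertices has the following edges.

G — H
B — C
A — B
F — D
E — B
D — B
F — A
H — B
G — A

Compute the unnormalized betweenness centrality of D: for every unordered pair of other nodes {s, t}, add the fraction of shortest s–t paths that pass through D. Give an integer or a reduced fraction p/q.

11/6

Pairs whose geodesics pass through D — B–F: 1/2; E–F: 1/2; C–F: 1/2; F–H: 1/3.
All other pairs contribute 0.
Summing the contributions gives betweenness(D) = 11/6.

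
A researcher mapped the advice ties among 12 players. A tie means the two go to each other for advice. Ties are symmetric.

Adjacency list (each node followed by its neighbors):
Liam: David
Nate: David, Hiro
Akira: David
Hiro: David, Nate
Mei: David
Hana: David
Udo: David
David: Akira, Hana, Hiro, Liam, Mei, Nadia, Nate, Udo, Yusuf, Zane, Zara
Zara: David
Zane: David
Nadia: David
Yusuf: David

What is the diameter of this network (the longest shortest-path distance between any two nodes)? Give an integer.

2

Eccentricity of each node (its greatest distance to any other): Akira:2, David:1, Hana:2, Hiro:2, Liam:2, Mei:2, Nadia:2, Nate:2, Udo:2, Yusuf:2, Zane:2, Zara:2.
The maximum eccentricity is 2, realized for instance by the pair Akira–Liam via Akira – David – Liam. So the diameter is 2.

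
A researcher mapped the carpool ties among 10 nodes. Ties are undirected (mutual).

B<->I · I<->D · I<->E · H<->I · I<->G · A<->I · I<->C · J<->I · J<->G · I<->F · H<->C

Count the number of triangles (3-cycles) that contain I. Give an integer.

I's neighbors: A, B, C, D, E, F, G, H, and J.
Neighbor pairs that are themselves tied: I–C–H; I–G–J. Each forms one triangle with I, for 2 in total.

2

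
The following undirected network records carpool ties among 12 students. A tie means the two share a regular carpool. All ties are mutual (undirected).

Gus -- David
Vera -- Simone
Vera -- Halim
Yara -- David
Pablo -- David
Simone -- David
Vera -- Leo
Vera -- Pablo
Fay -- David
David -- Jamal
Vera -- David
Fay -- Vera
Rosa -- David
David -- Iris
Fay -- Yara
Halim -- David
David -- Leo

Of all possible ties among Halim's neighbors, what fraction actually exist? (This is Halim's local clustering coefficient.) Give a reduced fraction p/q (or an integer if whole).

1

Halim's neighbors: David and Vera (k = 2).
Possible neighbor pairs: C(2,2) = 1. Edges among them: David–Vera → e = 1.
Clustering(Halim) = 1/1.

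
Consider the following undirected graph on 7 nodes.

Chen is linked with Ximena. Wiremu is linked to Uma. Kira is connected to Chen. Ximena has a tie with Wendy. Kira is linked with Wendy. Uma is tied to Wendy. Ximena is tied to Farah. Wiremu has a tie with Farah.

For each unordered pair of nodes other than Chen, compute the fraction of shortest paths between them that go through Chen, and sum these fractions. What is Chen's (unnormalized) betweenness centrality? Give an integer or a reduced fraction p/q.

Pairs whose geodesics pass through Chen — Kira–Ximena: 1/2; Kira–Farah: 1/2.
All other pairs contribute 0.
Summing the contributions gives betweenness(Chen) = 1.

1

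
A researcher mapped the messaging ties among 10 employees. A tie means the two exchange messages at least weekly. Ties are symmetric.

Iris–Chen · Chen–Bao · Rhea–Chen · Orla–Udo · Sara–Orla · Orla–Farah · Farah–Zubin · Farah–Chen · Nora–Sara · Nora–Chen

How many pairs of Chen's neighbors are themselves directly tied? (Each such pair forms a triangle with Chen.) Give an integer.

0

Chen's neighbors are Bao, Farah, Iris, Nora, and Rhea, but none of them are tied to each other, so no triangle contains Chen.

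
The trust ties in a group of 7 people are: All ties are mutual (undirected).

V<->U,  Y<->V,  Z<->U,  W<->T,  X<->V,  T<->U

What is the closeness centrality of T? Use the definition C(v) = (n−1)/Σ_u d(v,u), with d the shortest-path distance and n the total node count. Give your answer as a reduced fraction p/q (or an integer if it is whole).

Distances from T: U:1, V:2, W:1, X:3, Y:3, Z:2. Sum = 12.
n = 7, so closeness = 6/12 = 1/2.

1/2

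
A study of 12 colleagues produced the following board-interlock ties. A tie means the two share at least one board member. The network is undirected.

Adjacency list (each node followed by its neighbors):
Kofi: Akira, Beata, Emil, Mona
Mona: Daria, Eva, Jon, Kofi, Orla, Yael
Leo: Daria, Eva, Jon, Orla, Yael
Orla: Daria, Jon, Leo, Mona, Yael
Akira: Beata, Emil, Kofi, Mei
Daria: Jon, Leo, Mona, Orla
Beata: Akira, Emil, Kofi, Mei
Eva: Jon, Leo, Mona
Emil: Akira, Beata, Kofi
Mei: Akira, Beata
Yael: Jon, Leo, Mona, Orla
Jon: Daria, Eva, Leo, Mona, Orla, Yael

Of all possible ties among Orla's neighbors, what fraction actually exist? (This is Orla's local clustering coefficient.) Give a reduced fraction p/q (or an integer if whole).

4/5

Orla's neighbors: Daria, Jon, Leo, Mona, and Yael (k = 5).
Possible neighbor pairs: C(5,2) = 10. Edges among them: Daria–Jon, Daria–Leo, Daria–Mona, Jon–Leo, Jon–Mona, Jon–Yael, Leo–Yael, Mona–Yael → e = 8.
Clustering(Orla) = 8/10 = 4/5.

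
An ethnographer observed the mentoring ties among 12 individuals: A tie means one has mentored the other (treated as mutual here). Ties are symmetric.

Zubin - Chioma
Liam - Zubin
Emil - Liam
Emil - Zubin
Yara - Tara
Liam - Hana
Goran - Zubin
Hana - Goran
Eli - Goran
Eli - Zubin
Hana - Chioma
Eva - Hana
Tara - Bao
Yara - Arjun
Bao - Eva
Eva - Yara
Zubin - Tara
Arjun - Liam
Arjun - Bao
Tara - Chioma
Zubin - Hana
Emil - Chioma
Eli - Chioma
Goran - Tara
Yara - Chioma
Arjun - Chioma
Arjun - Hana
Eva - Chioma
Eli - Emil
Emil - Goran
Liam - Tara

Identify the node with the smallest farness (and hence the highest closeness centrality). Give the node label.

Chioma

Farness (sum of distances to all others) for each node — Arjun:17, Bao:21, Chioma:14, Eli:19, Emil:18, Eva:18, Goran:17, Hana:16, Liam:17, Tara:16, Yara:18, Zubin:15.
The smallest farness is 14, for Chioma, so Chioma has the highest closeness.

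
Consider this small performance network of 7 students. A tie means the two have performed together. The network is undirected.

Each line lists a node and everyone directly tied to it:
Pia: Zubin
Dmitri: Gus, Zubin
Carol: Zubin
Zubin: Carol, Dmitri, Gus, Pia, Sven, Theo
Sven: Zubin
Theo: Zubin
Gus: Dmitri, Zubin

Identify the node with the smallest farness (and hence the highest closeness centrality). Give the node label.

Zubin

Farness (sum of distances to all others) for each node — Carol:11, Dmitri:10, Gus:10, Pia:11, Sven:11, Theo:11, Zubin:6.
The smallest farness is 6, for Zubin, so Zubin has the highest closeness.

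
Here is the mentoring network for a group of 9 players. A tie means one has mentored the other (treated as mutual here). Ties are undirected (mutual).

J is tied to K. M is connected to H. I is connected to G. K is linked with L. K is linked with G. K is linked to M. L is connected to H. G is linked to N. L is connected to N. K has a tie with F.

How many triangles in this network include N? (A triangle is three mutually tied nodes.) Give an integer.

0

N's neighbors are G and L, but none of them are tied to each other, so no triangle contains N.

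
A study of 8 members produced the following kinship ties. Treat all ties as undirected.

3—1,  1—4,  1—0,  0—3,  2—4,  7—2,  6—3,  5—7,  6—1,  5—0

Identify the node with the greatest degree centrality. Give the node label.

Degrees — 0:3, 1:4, 2:2, 3:3, 4:2, 5:2, 6:2, 7:2.
The maximum is 4, attained only by 1.

1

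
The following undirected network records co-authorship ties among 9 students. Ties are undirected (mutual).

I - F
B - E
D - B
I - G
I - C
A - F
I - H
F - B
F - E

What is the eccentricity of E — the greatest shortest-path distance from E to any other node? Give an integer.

Distances from E: A:2, B:1, C:3, D:2, F:1, G:3, H:3, I:2.
The largest is 3 (to G, C, and H), so the eccentricity of E is 3.

3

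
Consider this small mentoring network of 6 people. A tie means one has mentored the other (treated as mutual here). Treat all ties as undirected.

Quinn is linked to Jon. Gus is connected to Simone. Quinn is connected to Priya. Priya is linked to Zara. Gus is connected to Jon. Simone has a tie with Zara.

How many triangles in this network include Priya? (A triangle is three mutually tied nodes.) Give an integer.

0

Priya's neighbors are Quinn and Zara, but none of them are tied to each other, so no triangle contains Priya.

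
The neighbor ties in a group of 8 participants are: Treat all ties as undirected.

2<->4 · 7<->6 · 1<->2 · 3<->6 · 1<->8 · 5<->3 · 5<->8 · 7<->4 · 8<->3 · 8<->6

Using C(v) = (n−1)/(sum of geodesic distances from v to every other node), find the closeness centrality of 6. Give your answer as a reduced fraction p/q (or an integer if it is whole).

Distances from 6: 1:2, 2:3, 3:1, 4:2, 5:2, 7:1, 8:1. Sum = 12.
n = 8, so closeness = 7/12.

7/12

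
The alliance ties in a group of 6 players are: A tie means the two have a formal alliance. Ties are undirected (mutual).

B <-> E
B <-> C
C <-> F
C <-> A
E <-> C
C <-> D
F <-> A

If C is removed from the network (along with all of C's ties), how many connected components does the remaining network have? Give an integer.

Without C, the remaining ties split the others into: {B, E}; {D}; {A, F}.
That's 3 separate components.

3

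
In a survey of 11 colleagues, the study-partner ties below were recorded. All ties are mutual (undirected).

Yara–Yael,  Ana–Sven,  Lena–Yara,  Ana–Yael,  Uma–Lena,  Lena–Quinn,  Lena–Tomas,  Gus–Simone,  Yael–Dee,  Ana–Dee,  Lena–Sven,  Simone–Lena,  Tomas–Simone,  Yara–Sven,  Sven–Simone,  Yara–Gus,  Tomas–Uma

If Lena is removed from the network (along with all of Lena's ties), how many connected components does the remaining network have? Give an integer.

2

Without Lena, the remaining ties split the others into: {Ana, Dee, Gus, Simone, Sven, Tomas, Uma, Yael, Yara}; {Quinn}.
That's 2 separate components.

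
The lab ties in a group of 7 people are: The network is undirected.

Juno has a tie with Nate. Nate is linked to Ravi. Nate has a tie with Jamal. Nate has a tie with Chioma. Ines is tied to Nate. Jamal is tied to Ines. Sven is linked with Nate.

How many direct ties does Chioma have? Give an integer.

1

Chioma is directly tied to Nate. That is 1 neighbor, so the degree of Chioma is 1.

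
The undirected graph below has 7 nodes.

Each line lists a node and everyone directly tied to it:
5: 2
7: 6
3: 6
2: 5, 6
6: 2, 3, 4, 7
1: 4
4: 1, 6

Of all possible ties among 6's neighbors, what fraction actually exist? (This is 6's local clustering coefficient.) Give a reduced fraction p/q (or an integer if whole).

0

6's neighbors: 2, 3, 4, and 7 (k = 4).
Possible neighbor pairs: C(4,2) = 6. Edges among them: none → e = 0.
Clustering(6) = 0/6 = 0.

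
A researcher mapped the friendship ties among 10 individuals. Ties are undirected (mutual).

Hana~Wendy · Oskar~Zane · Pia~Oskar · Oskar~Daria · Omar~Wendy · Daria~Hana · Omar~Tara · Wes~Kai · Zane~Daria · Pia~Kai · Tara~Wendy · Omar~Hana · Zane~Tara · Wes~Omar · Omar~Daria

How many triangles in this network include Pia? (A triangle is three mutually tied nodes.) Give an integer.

0

Pia's neighbors are Kai and Oskar, but none of them are tied to each other, so no triangle contains Pia.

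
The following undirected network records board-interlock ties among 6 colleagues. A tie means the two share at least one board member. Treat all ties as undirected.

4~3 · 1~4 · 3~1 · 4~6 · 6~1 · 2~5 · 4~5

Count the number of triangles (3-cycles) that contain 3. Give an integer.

3's neighbors: 1 and 4.
Neighbor pairs that are themselves tied: 3–1–4. Each forms one triangle with 3, for 1 in total.

1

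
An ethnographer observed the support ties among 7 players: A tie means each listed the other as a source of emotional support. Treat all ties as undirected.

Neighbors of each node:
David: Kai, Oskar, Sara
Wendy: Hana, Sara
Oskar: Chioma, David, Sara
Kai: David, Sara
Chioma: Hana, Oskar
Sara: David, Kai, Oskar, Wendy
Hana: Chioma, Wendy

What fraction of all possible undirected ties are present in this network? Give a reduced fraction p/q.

3/7

There are 9 edges and 7 nodes, so the maximum possible is C(7,2) = 21.
Density = 9/21 = 3/7.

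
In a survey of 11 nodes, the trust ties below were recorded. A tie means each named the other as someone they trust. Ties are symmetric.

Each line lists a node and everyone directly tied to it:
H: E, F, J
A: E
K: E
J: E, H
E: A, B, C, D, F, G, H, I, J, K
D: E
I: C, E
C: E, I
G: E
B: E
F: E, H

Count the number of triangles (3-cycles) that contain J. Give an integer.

J's neighbors: E and H.
Neighbor pairs that are themselves tied: J–E–H. Each forms one triangle with J, for 1 in total.

1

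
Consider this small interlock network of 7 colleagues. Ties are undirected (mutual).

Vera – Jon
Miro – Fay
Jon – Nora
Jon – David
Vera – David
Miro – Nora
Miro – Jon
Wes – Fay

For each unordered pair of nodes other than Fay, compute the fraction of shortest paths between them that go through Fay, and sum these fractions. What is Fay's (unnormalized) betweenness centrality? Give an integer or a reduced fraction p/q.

Pairs whose geodesics pass through Fay — Miro–Wes: 1; David–Wes: 1; Jon–Wes: 1; Nora–Wes: 1; Vera–Wes: 1.
All other pairs contribute 0.
Summing the contributions gives betweenness(Fay) = 5.

5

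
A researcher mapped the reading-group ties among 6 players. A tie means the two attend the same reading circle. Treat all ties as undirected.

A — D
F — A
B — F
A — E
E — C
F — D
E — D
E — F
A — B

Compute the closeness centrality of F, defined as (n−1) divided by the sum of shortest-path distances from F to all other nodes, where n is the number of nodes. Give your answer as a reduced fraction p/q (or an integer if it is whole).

Distances from F: A:1, B:1, C:2, D:1, E:1. Sum = 6.
n = 6, so closeness = 5/6.

5/6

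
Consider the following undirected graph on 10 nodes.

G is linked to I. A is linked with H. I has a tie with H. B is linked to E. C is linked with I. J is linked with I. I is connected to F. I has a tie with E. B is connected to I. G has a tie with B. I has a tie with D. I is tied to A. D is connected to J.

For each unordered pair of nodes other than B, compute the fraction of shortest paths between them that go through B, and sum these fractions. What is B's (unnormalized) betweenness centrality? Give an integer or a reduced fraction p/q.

Pairs whose geodesics pass through B — G–E: 1/2.
All other pairs contribute 0.
Summing the contributions gives betweenness(B) = 1/2.

1/2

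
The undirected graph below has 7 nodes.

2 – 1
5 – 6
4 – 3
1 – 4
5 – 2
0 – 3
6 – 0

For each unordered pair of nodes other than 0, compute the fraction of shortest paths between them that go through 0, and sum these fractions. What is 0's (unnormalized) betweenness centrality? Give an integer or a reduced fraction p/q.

3

Pairs whose geodesics pass through 0 — 4–6: 1; 5–3: 1; 6–3: 1.
All other pairs contribute 0.
Summing the contributions gives betweenness(0) = 3.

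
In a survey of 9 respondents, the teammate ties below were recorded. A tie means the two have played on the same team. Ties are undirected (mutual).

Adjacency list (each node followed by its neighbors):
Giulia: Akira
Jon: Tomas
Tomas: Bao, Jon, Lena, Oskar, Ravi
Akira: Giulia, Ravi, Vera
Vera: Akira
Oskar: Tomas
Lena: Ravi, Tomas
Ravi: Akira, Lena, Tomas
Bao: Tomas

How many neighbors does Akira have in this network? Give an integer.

Akira is directly tied to Giulia, Ravi, and Vera. That is 3 neighbors, so the degree of Akira is 3.

3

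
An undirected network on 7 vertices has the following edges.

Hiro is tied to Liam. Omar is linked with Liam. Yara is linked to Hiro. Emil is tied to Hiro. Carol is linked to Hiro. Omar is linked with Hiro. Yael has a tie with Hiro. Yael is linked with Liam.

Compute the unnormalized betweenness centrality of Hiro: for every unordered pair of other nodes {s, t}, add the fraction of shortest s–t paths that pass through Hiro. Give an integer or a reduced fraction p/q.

Pairs whose geodesics pass through Hiro — Omar–Emil: 1; Omar–Yara: 1; Omar–Yael: 1/2; Omar–Carol: 1; Emil–Yara: 1; Emil–Yael: 1; Emil–Liam: 1; Emil–Carol: 1; Yara–Yael: 1; Yara–Liam: 1; Yara–Carol: 1; Yael–Carol: 1; Liam–Carol: 1.
All other pairs contribute 0.
Summing the contributions gives betweenness(Hiro) = 25/2.

25/2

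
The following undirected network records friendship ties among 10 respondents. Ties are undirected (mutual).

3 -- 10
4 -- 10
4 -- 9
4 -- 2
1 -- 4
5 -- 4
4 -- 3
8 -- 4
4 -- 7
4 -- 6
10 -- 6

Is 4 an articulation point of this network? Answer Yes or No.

Removing 4 leaves {3, 6, and 10} with no path to {8}, so the network splits into 7 components. 4 is a cut vertex.

Yes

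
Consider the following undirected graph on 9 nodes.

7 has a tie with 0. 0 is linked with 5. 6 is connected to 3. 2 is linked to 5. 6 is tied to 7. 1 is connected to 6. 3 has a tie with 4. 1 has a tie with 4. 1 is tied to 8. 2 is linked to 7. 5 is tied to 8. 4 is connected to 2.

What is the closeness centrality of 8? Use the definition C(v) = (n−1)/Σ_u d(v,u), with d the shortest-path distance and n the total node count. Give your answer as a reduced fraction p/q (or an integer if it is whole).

Distances from 8: 0:2, 1:1, 2:2, 3:3, 4:2, 5:1, 6:2, 7:3. Sum = 16.
n = 9, so closeness = 8/16 = 1/2.

1/2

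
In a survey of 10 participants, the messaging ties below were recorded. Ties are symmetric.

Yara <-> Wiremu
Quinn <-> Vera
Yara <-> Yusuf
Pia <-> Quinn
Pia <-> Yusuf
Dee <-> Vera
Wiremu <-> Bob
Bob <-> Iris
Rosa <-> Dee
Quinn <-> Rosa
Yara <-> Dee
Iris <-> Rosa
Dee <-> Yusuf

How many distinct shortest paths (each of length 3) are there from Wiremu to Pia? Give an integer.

1

The shortest distance is 3, and the only length-3 path is Wiremu–Yara–Yusuf–Pia. So there is exactly 1 shortest path.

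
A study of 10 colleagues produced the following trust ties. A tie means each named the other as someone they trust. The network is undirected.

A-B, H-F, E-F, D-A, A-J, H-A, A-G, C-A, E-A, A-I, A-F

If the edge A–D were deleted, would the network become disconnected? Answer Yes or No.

Yes

Without the A–D edge there is no alternate route between A and D, so the network disconnects. It is a bridge.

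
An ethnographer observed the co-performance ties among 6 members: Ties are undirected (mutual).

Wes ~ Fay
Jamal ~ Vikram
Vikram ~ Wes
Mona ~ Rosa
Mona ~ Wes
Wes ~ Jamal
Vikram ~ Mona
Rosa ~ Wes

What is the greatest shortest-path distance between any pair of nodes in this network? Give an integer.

2

Eccentricity of each node (its greatest distance to any other): Fay:2, Jamal:2, Mona:2, Rosa:2, Vikram:2, Wes:1.
The maximum eccentricity is 2, realized for instance by the pair Vikram–Rosa via Vikram – Wes – Rosa. So the diameter is 2.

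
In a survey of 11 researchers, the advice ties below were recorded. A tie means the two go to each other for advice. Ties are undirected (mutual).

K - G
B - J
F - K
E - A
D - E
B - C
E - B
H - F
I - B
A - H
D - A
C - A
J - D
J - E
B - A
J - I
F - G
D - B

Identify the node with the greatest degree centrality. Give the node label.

Degrees — A:5, B:6, C:2, D:4, E:4, F:3, G:2, H:2, I:2, J:4, K:2.
The maximum is 6, attained only by B.

B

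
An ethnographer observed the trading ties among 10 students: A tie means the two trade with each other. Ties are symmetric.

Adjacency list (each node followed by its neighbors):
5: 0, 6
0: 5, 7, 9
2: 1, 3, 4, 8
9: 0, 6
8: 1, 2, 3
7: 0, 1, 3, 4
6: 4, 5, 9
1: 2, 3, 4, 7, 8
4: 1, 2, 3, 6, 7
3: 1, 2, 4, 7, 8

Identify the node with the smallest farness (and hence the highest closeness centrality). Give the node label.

4

Farness (sum of distances to all others) for each node — 0:17, 1:15, 2:17, 3:15, 4:13, 5:21, 6:16, 7:14, 8:21, 9:21.
The smallest farness is 13, for 4, so 4 has the highest closeness.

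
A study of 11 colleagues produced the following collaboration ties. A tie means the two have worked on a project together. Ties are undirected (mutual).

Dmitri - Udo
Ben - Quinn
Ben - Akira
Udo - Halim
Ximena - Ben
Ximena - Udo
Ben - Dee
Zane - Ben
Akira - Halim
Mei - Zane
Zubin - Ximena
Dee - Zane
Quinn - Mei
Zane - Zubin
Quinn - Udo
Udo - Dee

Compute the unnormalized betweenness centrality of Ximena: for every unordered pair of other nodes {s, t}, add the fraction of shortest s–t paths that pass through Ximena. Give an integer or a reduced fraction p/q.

Pairs whose geodesics pass through Ximena — Halim–Zubin: 1; Dmitri–Ben: 1/3; Dmitri–Zubin: 1; Quinn–Zubin: 2/4; Ben–Zubin: 1/2; Ben–Udo: 1/3; Akira–Zubin: 1/2; Zubin–Udo: 1.
All other pairs contribute 0.
Summing the contributions gives betweenness(Ximena) = 31/6.

31/6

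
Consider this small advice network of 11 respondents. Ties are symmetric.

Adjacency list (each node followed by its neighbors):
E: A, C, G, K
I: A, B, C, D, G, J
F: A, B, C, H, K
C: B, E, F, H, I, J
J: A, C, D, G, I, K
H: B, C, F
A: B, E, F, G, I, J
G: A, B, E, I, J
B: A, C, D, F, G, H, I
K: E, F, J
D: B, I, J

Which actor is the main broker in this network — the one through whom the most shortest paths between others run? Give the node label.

Unnormalized betweenness of each node: A:35/12, B:79/12, C:59/12, D:1/5, E:97/60, F:101/30, G:17/12, H:0, I:39/20, J:301/60, K:61/60.
B has the largest value, 79/12, making it the main broker — the node through which the most shortest paths run.

B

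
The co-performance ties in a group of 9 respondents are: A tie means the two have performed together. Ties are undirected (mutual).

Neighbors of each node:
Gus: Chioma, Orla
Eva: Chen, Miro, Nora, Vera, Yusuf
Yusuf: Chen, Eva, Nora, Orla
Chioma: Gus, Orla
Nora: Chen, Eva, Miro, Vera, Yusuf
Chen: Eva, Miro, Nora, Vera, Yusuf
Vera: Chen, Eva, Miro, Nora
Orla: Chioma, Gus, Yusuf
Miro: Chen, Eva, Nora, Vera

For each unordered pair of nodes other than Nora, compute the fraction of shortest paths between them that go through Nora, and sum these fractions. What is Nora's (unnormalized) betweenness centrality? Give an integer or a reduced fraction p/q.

Pairs whose geodesics pass through Nora — Orla–Miro: 1/3; Orla–Vera: 1/3; Chioma–Miro: 1/3; Chioma–Vera: 1/3; Gus–Miro: 1/3; Gus–Vera: 1/3; Miro–Yusuf: 1/3; Vera–Yusuf: 1/3.
All other pairs contribute 0.
Summing the contributions gives betweenness(Nora) = 8/3.

8/3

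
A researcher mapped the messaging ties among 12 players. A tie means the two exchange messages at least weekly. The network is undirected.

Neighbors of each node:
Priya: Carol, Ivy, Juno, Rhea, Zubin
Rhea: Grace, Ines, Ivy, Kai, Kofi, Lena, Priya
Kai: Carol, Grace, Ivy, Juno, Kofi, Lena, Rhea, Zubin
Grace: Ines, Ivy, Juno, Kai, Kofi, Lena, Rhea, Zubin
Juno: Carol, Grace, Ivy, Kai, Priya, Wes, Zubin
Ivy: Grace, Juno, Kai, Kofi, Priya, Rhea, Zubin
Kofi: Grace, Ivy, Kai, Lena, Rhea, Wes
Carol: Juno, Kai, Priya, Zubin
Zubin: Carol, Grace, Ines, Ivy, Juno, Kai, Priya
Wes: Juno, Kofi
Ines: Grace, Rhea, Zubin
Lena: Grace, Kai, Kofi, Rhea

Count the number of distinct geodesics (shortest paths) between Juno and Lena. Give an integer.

The shortest distance is 2. The length-2 paths are: Juno–Kai–Lena; Juno–Grace–Lena.
That gives 2 distinct shortest paths.

2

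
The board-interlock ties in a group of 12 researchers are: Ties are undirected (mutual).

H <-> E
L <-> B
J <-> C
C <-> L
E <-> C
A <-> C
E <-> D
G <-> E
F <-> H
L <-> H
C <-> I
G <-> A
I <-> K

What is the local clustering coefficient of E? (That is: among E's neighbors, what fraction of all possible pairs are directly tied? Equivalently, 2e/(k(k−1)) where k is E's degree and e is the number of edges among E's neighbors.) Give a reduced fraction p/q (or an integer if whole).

0

E's neighbors: C, D, G, and H (k = 4).
Possible neighbor pairs: C(4,2) = 6. Edges among them: none → e = 0.
Clustering(E) = 0/6 = 0.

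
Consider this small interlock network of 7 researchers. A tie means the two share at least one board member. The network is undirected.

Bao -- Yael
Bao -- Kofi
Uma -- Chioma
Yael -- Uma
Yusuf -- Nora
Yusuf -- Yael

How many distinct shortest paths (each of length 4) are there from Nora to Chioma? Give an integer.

The shortest distance is 4, and the only length-4 path is Nora–Yusuf–Yael–Uma–Chioma. So there is exactly 1 shortest path.

1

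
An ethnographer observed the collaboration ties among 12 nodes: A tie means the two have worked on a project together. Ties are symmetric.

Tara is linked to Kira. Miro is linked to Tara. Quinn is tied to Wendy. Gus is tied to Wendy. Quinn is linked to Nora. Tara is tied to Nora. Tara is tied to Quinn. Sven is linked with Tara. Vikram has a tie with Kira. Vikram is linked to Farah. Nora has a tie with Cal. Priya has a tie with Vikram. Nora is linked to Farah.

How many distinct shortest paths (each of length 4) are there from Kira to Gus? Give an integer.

The shortest distance is 4, and the only length-4 path is Kira–Tara–Quinn–Wendy–Gus. So there is exactly 1 shortest path.

1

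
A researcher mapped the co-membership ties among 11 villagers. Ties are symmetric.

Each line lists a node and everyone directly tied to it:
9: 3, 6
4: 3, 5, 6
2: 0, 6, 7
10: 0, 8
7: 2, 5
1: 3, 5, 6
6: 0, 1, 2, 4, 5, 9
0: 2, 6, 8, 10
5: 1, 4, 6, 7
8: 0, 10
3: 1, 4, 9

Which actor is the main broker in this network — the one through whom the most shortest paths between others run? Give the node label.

6

Unnormalized betweenness of each node: 0:16, 1:8/3, 2:4, 3:4/3, 4:8/3, 5:13/3, 6:137/6, 7:1/2, 8:0, 9:5/3, 10:0.
6 has the largest value, 137/6, making it the main broker — the node through which the most shortest paths run.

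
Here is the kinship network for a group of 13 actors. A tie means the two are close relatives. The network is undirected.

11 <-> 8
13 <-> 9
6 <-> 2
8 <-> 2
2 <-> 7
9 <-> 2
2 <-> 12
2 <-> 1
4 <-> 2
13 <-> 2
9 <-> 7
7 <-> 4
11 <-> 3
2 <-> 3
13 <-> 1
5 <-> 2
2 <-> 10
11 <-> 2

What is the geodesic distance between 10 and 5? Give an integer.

One shortest route is 10 – 2 – 5, which uses 2 edges, and 10 and 5 are not directly tied, so nothing shorter exists. So d(10,5) = 2.

2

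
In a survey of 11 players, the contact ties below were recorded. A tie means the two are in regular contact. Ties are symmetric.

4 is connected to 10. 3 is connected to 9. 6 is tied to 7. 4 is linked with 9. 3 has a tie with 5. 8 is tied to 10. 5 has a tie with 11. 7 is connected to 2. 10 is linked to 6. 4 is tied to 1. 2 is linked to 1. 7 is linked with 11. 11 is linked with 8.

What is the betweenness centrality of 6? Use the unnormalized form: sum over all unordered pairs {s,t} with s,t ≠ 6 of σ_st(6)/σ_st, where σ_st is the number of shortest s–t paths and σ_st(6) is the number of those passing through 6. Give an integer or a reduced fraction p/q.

7/3

Pairs whose geodesics pass through 6 — 4–7: 1/2; 2–10: 1/2; 7–10: 1; 7–9: 1/3.
All other pairs contribute 0.
Summing the contributions gives betweenness(6) = 7/3.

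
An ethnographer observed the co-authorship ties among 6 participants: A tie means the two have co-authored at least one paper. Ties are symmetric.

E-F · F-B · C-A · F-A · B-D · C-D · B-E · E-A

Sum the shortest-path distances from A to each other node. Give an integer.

Distances from A: B:2, C:1, D:2, E:1, F:1.
Sum = 2 + 1 + 2 + 1 + 1 = 7.

7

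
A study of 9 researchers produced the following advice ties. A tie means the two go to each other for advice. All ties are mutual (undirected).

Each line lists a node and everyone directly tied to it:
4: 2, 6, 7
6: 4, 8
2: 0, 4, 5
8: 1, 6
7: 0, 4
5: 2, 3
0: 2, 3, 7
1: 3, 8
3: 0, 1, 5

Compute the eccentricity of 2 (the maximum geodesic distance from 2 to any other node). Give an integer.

3

Distances from 2: 0:1, 1:3, 3:2, 4:1, 5:1, 6:2, 7:2, 8:3.
The largest is 3 (to 1 and 8), so the eccentricity of 2 is 3.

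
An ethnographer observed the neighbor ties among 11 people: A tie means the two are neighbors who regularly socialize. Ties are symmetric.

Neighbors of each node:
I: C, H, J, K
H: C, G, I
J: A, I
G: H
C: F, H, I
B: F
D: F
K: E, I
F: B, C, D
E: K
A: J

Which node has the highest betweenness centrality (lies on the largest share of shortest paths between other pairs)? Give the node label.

Unnormalized betweenness of each node: A:0, B:0, C:21, D:0, E:0, F:17, G:0, H:9, I:28, J:9, K:9.
I has the largest value, 28, making it the main broker — the node through which the most shortest paths run.

I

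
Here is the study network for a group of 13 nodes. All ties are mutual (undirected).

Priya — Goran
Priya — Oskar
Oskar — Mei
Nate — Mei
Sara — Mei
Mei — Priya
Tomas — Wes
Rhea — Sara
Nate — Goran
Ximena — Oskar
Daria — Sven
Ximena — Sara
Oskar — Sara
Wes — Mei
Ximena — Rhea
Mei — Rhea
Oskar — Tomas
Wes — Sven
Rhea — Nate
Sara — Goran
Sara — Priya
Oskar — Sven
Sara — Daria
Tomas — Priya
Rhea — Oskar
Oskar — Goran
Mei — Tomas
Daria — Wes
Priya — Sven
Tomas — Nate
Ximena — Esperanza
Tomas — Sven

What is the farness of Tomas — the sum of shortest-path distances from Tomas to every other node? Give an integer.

19

Distances from Tomas: Daria:2, Esperanza:3, Goran:2, Mei:1, Nate:1, Oskar:1, Priya:1, Rhea:2, Sara:2, Sven:1, Wes:1, Ximena:2.
Sum = 2 + 3 + 2 + 1 + 1 + 1 + 1 + 2 + 2 + 1 + 1 + 2 = 19.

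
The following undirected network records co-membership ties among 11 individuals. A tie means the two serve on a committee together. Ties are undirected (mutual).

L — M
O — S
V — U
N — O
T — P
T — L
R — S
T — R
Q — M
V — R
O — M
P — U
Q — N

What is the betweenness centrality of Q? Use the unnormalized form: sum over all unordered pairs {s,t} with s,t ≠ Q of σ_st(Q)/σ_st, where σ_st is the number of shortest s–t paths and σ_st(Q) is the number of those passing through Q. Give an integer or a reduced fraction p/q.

5/3

Pairs whose geodesics pass through Q — P–N: 1/3; T–N: 1/3; L–N: 1/2; M–N: 1/2.
All other pairs contribute 0.
Summing the contributions gives betweenness(Q) = 5/3.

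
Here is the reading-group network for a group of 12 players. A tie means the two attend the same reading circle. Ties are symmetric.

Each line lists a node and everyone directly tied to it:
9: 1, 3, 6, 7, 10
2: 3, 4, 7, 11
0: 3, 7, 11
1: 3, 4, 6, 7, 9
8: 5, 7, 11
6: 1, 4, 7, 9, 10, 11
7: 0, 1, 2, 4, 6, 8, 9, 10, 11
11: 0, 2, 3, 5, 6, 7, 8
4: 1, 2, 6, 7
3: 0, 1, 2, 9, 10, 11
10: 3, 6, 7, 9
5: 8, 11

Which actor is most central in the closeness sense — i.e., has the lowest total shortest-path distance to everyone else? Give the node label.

7

Farness (sum of distances to all others) for each node — 0:19, 1:18, 2:18, 3:16, 4:19, 5:24, 6:16, 7:13, 8:19, 9:18, 10:19, 11:15.
The smallest farness is 13, for 7, so 7 has the highest closeness.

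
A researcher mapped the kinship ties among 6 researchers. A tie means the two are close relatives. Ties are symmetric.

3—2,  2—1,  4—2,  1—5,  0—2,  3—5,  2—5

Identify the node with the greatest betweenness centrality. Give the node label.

Unnormalized betweenness of each node: 0:0, 1:0, 2:15/2, 3:0, 4:0, 5:1/2.
2 has the largest value, 15/2, making it the main broker — the node through which the most shortest paths run.

2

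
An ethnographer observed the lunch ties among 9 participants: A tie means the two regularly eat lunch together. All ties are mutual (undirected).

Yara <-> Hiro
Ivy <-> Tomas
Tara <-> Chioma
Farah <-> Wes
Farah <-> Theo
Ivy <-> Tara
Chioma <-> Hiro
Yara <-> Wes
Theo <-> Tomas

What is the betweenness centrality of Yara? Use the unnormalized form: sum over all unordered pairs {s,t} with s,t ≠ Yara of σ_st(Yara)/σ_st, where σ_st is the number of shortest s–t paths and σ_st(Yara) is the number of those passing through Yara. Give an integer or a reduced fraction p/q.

6

Pairs whose geodesics pass through Yara — Tara–Wes: 1; Chioma–Wes: 1; Chioma–Farah: 1; Hiro–Wes: 1; Hiro–Farah: 1; Hiro–Theo: 1.
All other pairs contribute 0.
Summing the contributions gives betweenness(Yara) = 6.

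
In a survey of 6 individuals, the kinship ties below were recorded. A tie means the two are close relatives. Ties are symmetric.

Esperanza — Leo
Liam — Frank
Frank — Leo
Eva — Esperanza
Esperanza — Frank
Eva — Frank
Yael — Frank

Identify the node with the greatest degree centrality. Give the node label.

Frank

Degrees — Esperanza:3, Eva:2, Frank:5, Leo:2, Liam:1, Yael:1.
The maximum is 5, attained only by Frank.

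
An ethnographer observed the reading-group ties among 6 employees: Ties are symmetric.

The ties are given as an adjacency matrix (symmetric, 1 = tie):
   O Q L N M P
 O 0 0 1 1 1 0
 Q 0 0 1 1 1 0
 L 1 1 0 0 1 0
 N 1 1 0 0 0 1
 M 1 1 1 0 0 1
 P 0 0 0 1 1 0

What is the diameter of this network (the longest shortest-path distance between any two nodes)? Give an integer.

2

Eccentricity of each node (its greatest distance to any other): L:2, M:2, N:2, O:2, P:2, Q:2.
The maximum eccentricity is 2, realized for instance by the pair O–Q via O – L – Q. So the diameter is 2.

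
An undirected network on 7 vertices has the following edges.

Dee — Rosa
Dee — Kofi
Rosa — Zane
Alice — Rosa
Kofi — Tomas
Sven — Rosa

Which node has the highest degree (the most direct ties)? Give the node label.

Degrees — Alice:1, Dee:2, Kofi:2, Rosa:4, Sven:1, Tomas:1, Zane:1.
The maximum is 4, attained only by Rosa.

Rosa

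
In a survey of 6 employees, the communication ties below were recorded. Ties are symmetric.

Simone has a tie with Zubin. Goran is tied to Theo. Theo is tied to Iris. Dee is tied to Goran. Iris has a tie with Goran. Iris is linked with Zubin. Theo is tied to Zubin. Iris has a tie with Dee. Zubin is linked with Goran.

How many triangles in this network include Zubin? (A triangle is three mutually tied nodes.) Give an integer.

Zubin's neighbors: Goran, Iris, Simone, and Theo.
Neighbor pairs that are themselves tied: Zubin–Goran–Iris; Zubin–Goran–Theo; Zubin–Iris–Theo. Each forms one triangle with Zubin, for 3 in total.

3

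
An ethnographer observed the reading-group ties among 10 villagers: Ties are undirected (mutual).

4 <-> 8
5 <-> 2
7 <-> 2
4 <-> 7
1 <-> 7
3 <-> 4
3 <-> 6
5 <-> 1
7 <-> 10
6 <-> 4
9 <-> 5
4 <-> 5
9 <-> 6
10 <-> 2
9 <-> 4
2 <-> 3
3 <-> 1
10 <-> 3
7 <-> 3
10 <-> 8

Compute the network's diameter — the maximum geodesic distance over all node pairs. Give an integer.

Eccentricity of each node (its greatest distance to any other): 1:3, 2:2, 3:2, 4:2, 5:2, 6:2, 7:2, 8:3, 9:3, 10:3.
The maximum eccentricity is 3, realized for instance by the pair 9–10 via 9 – 4 – 7 – 10. So the diameter is 3.

3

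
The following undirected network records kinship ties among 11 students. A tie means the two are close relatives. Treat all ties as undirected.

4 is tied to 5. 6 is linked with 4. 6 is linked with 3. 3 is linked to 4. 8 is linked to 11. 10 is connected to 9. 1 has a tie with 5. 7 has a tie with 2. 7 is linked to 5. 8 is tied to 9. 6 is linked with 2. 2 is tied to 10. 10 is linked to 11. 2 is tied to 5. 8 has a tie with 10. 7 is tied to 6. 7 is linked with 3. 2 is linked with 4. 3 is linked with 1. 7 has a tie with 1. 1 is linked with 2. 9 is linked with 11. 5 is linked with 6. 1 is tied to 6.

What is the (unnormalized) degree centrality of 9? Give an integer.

9 is directly tied to 8, 10, and 11. That is 3 neighbors, so the degree of 9 is 3.

3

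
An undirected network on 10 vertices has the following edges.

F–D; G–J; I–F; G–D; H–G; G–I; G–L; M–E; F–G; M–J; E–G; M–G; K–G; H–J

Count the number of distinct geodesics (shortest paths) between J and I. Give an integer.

The shortest distance is 2, and the only length-2 path is J–G–I. So there is exactly 1 shortest path.

1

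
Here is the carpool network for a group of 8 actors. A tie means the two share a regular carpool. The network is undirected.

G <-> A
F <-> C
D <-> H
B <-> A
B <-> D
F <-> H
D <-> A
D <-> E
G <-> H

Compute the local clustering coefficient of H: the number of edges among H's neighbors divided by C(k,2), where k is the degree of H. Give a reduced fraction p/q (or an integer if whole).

H's neighbors: D, F, and G (k = 3).
Possible neighbor pairs: C(3,2) = 3. Edges among them: none → e = 0.
Clustering(H) = 0/3 = 0.

0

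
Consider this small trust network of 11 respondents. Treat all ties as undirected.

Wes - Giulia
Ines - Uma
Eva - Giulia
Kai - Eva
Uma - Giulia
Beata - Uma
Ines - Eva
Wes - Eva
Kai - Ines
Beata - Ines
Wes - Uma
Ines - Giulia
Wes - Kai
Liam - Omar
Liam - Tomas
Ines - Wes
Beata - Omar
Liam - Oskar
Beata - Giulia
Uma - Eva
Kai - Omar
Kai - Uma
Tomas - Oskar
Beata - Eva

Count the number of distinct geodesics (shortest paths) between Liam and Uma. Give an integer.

The shortest distance is 3. The length-3 paths are: Liam–Omar–Kai–Uma; Liam–Omar–Beata–Uma.
That gives 2 distinct shortest paths.

2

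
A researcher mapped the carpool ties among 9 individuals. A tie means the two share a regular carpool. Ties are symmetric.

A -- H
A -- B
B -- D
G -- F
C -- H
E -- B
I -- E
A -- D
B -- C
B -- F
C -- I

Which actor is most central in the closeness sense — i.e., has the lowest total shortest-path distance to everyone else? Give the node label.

Farness (sum of distances to all others) for each node — A:15, B:11, C:14, D:16, E:16, F:16, G:23, H:18, I:19.
The smallest farness is 11, for B, so B has the highest closeness.

B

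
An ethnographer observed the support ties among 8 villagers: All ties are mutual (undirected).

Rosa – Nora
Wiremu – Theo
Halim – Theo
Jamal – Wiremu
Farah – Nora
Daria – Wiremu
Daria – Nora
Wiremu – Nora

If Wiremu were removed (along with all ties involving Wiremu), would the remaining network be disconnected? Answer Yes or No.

Yes

Removing Wiremu leaves {Daria, Farah, Nora, and Rosa} with no path to {Halim and Theo}, so the network splits into 3 components. Wiremu is a cut vertex.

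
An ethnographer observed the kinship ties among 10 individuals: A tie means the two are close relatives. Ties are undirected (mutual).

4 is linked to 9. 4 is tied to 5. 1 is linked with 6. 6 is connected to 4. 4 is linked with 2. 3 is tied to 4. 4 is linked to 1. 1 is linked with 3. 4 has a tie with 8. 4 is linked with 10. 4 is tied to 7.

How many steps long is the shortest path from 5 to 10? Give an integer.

One shortest route is 5 – 4 – 10, which uses 2 edges, and 5 and 10 are not directly tied, so nothing shorter exists. So d(5,10) = 2.

2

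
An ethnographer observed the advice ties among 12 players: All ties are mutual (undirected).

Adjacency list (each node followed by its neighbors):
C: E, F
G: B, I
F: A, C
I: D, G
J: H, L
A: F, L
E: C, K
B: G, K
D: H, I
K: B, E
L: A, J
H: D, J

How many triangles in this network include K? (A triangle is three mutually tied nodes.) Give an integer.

K's neighbors are B and E, but none of them are tied to each other, so no triangle contains K.

0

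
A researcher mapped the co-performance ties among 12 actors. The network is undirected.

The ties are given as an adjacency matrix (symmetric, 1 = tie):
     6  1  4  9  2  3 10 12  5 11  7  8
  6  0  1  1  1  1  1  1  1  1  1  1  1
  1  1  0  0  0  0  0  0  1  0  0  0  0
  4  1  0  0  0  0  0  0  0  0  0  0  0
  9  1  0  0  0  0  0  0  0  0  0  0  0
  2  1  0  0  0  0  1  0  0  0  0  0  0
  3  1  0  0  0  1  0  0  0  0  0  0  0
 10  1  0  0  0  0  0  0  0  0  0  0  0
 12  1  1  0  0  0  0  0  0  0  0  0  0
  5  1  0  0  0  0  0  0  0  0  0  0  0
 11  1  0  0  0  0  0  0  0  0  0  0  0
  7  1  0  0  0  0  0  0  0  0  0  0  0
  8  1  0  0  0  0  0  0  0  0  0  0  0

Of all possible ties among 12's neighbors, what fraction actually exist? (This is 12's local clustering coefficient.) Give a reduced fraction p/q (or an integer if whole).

1

12's neighbors: 1 and 6 (k = 2).
Possible neighbor pairs: C(2,2) = 1. Edges among them: 1–6 → e = 1.
Clustering(12) = 1/1.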